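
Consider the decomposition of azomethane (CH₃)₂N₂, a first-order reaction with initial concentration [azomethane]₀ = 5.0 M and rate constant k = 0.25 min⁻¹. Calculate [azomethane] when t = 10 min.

0.4104 M

Step 1: For a first-order reaction: [azomethane] = [azomethane]₀ × e^(-kt)
Step 2: [azomethane] = 5.0 × e^(-0.25 × 10)
Step 3: [azomethane] = 5.0 × e^(-2.5)
Step 4: [azomethane] = 5.0 × 0.082085 = 0.4104 M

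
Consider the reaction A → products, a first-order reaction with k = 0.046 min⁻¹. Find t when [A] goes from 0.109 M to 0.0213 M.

35.49 min

Step 1: For first-order: t = ln([A]₀/[A])/k
Step 2: t = ln(0.109/0.0213)/0.046
Step 3: t = ln(5.117)/0.046
Step 4: t = 1.633/0.046 = 35.49 min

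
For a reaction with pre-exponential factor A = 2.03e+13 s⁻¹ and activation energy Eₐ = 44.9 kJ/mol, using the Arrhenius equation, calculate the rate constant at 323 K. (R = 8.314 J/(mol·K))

1.11e+06 s⁻¹

Step 1: Use the Arrhenius equation: k = A × exp(-Eₐ/RT)
Step 2: Convert Eₐ to J/mol: 44.9 kJ/mol = 44900 J/mol
Step 3: Calculate the exponent: -Eₐ/(RT) = -44900/(8.314 × 323) = -16.71990
Step 4: k = 2.03e+13 × exp(-16.71990)
Step 5: k = 2.03e+13 × 5.47822e-08 = 1.1121e+06 s⁻¹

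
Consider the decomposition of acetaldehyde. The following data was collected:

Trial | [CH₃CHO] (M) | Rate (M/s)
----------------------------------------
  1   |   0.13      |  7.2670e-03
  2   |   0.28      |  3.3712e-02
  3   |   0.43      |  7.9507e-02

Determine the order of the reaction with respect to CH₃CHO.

second order (2)

Step 1: Compare trials to find order n where rate₂/rate₁ = ([CH₃CHO]₂/[CH₃CHO]₁)^n
Step 2: rate₂/rate₁ = 3.3712e-02/7.2670e-03 = 4.639
Step 3: [CH₃CHO]₂/[CH₃CHO]₁ = 0.28/0.13 = 2.154
Step 4: n = ln(4.639)/ln(2.154) = 2.00 ≈ 2
Step 5: The reaction is second order in CH₃CHO.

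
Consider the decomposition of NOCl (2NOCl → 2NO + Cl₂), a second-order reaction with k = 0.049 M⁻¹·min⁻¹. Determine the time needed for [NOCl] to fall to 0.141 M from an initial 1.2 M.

127.7 min

Step 1: For second-order: t = (1/[NOCl] - 1/[NOCl]₀)/k
Step 2: t = (1/0.141 - 1/1.2)/0.049
Step 3: t = (7.092 - 0.8333)/0.049
Step 4: t = 6.259/0.049 = 127.7 min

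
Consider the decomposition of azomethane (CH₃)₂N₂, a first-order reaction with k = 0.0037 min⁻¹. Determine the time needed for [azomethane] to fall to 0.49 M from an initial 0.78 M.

125.6 min

Step 1: For first-order: t = ln([azomethane]₀/[azomethane])/k
Step 2: t = ln(0.78/0.49)/0.0037
Step 3: t = ln(1.592)/0.0037
Step 4: t = 0.4649/0.0037 = 125.6 min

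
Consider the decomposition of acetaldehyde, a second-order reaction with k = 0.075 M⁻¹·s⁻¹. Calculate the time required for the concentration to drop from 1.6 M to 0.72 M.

10.19 s

Step 1: For second-order: t = (1/[CH₃CHO] - 1/[CH₃CHO]₀)/k
Step 2: t = (1/0.72 - 1/1.6)/0.075
Step 3: t = (1.389 - 0.625)/0.075
Step 4: t = 0.7639/0.075 = 10.19 s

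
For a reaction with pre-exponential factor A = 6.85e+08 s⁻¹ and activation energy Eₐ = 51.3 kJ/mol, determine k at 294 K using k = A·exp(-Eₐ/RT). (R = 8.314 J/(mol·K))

5.26e-01 s⁻¹

Step 1: Use the Arrhenius equation: k = A × exp(-Eₐ/RT)
Step 2: Convert Eₐ to J/mol: 51.3 kJ/mol = 51300 J/mol
Step 3: Calculate the exponent: -Eₐ/(RT) = -51300/(8.314 × 294) = -20.98747
Step 4: k = 6.85e+08 × exp(-20.98747)
Step 5: k = 6.85e+08 × 7.67817e-10 = 5.2595e-01 s⁻¹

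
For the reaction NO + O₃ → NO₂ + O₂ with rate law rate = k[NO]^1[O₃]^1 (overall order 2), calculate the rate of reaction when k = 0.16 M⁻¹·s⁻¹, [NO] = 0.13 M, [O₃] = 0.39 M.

0.008112 M/s

Step 1: The rate law is rate = k[NO]^1[O₃]^1, overall order = 1+1 = 2
Step 2: Substitute values: rate = 0.16 × (0.13)^1 × (0.39)^1
Step 3: rate = 0.16 × 0.13 × 0.39 = 0.008112 M/s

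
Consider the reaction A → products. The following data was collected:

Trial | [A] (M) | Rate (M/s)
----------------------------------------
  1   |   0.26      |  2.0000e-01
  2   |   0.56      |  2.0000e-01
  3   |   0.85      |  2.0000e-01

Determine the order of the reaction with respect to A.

zeroth order (0)

Step 1: Compare trials - when concentration changes, rate stays constant.
Step 2: rate₂/rate₁ = 2.0000e-01/2.0000e-01 = 1
Step 3: [A]₂/[A]₁ = 0.56/0.26 = 2.154
Step 4: Since rate ratio ≈ (conc ratio)^0, the reaction is zeroth order.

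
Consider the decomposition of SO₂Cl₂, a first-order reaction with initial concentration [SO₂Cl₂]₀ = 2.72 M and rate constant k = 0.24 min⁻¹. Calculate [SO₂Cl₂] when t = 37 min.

0.0003785 M

Step 1: For a first-order reaction: [SO₂Cl₂] = [SO₂Cl₂]₀ × e^(-kt)
Step 2: [SO₂Cl₂] = 2.72 × e^(-0.24 × 37)
Step 3: [SO₂Cl₂] = 2.72 × e^(-8.88)
Step 4: [SO₂Cl₂] = 2.72 × 0.000139144 = 0.0003785 M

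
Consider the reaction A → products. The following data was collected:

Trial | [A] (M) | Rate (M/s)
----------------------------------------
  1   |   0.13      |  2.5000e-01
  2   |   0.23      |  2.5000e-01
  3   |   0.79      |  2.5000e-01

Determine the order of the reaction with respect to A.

zeroth order (0)

Step 1: Compare trials - when concentration changes, rate stays constant.
Step 2: rate₂/rate₁ = 2.5000e-01/2.5000e-01 = 1
Step 3: [A]₂/[A]₁ = 0.23/0.13 = 1.769
Step 4: Since rate ratio ≈ (conc ratio)^0, the reaction is zeroth order.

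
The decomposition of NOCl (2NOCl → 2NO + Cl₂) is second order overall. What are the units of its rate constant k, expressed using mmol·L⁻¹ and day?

(mmol·L⁻¹)⁻¹·day⁻¹

Step 1: For overall order n, rate = k × (concentration)^n.
Step 2: Rate has units mmol·L⁻¹·day⁻¹; concentration term has units (mmol·L⁻¹)^2.
Step 3: k = rate / (concentration)^n, so units of k = (mmol·L⁻¹)^(1-2)·day⁻¹ = (mmol·L⁻¹)⁻¹·day⁻¹.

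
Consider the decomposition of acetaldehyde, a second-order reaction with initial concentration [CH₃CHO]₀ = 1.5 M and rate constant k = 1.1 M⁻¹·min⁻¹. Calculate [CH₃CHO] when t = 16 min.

0.05474 M

Step 1: For a second-order reaction: 1/[CH₃CHO] = 1/[CH₃CHO]₀ + kt
Step 2: 1/[CH₃CHO] = 1/1.5 + 1.1 × 16
Step 3: 1/[CH₃CHO] = 0.6667 + 17.6 = 18.27
Step 4: [CH₃CHO] = 1/18.27 = 0.05474 M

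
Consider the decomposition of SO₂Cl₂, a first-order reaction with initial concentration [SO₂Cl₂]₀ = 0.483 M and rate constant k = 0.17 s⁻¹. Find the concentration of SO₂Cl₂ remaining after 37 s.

0.0008958 M

Step 1: For a first-order reaction: [SO₂Cl₂] = [SO₂Cl₂]₀ × e^(-kt)
Step 2: [SO₂Cl₂] = 0.483 × e^(-0.17 × 37)
Step 3: [SO₂Cl₂] = 0.483 × e^(-6.29)
Step 4: [SO₂Cl₂] = 0.483 × 0.00185476 = 0.0008958 M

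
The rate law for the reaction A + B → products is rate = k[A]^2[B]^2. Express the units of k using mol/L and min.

(mol/L)⁻³·min⁻¹

Step 1: Overall order = 2 + 2 = 4.
Step 2: rate has units mol/L·min⁻¹; [A]^2[B]^2 has units (mol/L)^4.
Step 3: k = rate/([A]^2[B]^2), so units of k = (mol/L)^(1-4)·min⁻¹ = (mol/L)⁻³·min⁻¹.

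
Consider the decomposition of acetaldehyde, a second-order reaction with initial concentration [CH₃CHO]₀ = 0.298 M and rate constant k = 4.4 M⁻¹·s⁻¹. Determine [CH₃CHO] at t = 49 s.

0.004567 M

Step 1: For a second-order reaction: 1/[CH₃CHO] = 1/[CH₃CHO]₀ + kt
Step 2: 1/[CH₃CHO] = 1/0.298 + 4.4 × 49
Step 3: 1/[CH₃CHO] = 3.356 + 215.6 = 219
Step 4: [CH₃CHO] = 1/219 = 0.004567 M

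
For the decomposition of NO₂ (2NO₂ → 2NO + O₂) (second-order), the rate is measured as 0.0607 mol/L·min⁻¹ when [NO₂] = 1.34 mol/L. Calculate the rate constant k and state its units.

0.0338 (mol/L)⁻¹·min⁻¹

Step 1: rate = k[NO₂]^2, so k = rate / [NO₂]^2.
Step 2: k = 0.0607 / (1.34)^2 = 0.0607 / 1.796.
Step 3: k = 0.0338 (mol/L)⁻¹·min⁻¹.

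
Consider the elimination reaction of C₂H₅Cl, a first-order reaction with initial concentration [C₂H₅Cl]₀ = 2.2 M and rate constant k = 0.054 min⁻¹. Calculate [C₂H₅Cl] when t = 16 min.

0.9272 M

Step 1: For a first-order reaction: [C₂H₅Cl] = [C₂H₅Cl]₀ × e^(-kt)
Step 2: [C₂H₅Cl] = 2.2 × e^(-0.054 × 16)
Step 3: [C₂H₅Cl] = 2.2 × e^(-0.864)
Step 4: [C₂H₅Cl] = 2.2 × 0.421473 = 0.9272 M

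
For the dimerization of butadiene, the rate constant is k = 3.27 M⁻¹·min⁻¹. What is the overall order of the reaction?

second order (2)

Step 1: The units of k for an nth-order reaction are (concentration)^(1-n)·(time)⁻¹.
Step 2: Here k has units M⁻¹·min⁻¹, so the concentration exponent is -1.
Step 3: 1 - n = -1 ⇒ n = 2. The reaction is second order.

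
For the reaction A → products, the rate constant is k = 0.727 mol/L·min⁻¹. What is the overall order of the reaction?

zeroth order (0)

Step 1: The units of k for an nth-order reaction are (concentration)^(1-n)·(time)⁻¹.
Step 2: Here k has units mol/L·min⁻¹, so the concentration exponent is 1.
Step 3: 1 - n = 1 ⇒ n = 0. The reaction is zeroth order.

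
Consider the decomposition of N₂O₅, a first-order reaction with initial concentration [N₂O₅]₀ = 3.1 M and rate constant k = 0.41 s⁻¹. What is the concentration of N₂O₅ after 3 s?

0.9061 M

Step 1: For a first-order reaction: [N₂O₅] = [N₂O₅]₀ × e^(-kt)
Step 2: [N₂O₅] = 3.1 × e^(-0.41 × 3)
Step 3: [N₂O₅] = 3.1 × e^(-1.23)
Step 4: [N₂O₅] = 3.1 × 0.292293 = 0.9061 M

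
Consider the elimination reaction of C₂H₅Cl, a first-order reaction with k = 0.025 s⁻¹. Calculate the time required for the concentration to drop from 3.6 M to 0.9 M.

55.45 s

Step 1: For first-order: t = ln([C₂H₅Cl]₀/[C₂H₅Cl])/k
Step 2: t = ln(3.6/0.9)/0.025
Step 3: t = ln(4)/0.025
Step 4: t = 1.386/0.025 = 55.45 s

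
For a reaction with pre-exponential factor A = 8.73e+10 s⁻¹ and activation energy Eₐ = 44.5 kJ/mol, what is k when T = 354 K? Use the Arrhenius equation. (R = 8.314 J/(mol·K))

2.37e+04 s⁻¹

Step 1: Use the Arrhenius equation: k = A × exp(-Eₐ/RT)
Step 2: Convert Eₐ to J/mol: 44.5 kJ/mol = 44500 J/mol
Step 3: Calculate the exponent: -Eₐ/(RT) = -44500/(8.314 × 354) = -15.11982
Step 4: k = 8.73e+10 × exp(-15.11982)
Step 5: k = 8.73e+10 × 2.71360e-07 = 2.3690e+04 s⁻¹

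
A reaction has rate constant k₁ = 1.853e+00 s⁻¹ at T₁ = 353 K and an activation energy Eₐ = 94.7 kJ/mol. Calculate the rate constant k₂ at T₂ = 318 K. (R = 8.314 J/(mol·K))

5.315e-02 s⁻¹

Step 1: Use the two-temperature Arrhenius form: ln(k₂/k₁) = -Eₐ/R × (1/T₂ - 1/T₁)
Step 2: Convert Eₐ to J/mol: 94.7 kJ/mol = 94700 J/mol
Step 3: 1/T₂ - 1/T₁ = 1/318 - 1/353 = 3.117929e-04 K⁻¹
Step 4: ln(k₂/k₁) = -94700/8.314 × 3.117929e-04 = -3.55145
Step 5: k₂ = k₁ × exp(-3.55145) = 1.853e+00 × 2.86830e-02 = 5.315e-02 s⁻¹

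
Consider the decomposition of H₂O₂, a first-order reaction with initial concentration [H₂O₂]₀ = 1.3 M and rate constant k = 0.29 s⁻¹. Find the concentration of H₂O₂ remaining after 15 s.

0.01678 M

Step 1: For a first-order reaction: [H₂O₂] = [H₂O₂]₀ × e^(-kt)
Step 2: [H₂O₂] = 1.3 × e^(-0.29 × 15)
Step 3: [H₂O₂] = 1.3 × e^(-4.35)
Step 4: [H₂O₂] = 1.3 × 0.0129068 = 0.01678 M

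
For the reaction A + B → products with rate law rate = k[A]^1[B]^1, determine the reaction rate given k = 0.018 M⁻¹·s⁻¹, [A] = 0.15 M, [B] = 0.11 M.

0.000297 M/s

Step 1: The rate law is rate = k[A]^1[B]^1
Step 2: Substitute: rate = 0.018 × (0.15)^1 × (0.11)^1
Step 3: rate = 0.018 × 0.15 × 0.11 = 0.000297 M/s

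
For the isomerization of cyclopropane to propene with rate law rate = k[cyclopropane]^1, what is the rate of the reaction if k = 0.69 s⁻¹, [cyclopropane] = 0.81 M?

0.5589 M/s

Step 1: Identify the rate law: rate = k[cyclopropane]^1
Step 2: Substitute values: rate = 0.69 × (0.81)^1
Step 3: Calculate: rate = 0.69 × 0.81 = 0.5589 M/s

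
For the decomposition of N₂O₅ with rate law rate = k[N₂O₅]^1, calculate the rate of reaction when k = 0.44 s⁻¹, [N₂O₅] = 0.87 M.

0.3828 M/s

Step 1: Identify the rate law: rate = k[N₂O₅]^1
Step 2: Substitute values: rate = 0.44 × (0.87)^1
Step 3: Calculate: rate = 0.44 × 0.87 = 0.3828 M/s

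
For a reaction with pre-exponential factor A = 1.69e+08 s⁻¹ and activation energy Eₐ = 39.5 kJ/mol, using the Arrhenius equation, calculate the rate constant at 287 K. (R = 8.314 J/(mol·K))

1.09e+01 s⁻¹

Step 1: Use the Arrhenius equation: k = A × exp(-Eₐ/RT)
Step 2: Convert Eₐ to J/mol: 39.5 kJ/mol = 39500 J/mol
Step 3: Calculate the exponent: -Eₐ/(RT) = -39500/(8.314 × 287) = -16.55408
Step 4: k = 1.69e+08 × exp(-16.55408)
Step 5: k = 1.69e+08 × 6.46628e-08 = 1.0928e+01 s⁻¹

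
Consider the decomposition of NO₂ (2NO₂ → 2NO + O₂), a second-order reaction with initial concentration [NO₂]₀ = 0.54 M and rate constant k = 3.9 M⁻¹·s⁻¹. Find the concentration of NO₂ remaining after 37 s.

0.006842 M

Step 1: For a second-order reaction: 1/[NO₂] = 1/[NO₂]₀ + kt
Step 2: 1/[NO₂] = 1/0.54 + 3.9 × 37
Step 3: 1/[NO₂] = 1.852 + 144.3 = 146.2
Step 4: [NO₂] = 1/146.2 = 0.006842 M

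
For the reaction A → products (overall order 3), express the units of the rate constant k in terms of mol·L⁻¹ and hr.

(mol·L⁻¹)⁻²·hr⁻¹

Step 1: For overall order n, rate = k × (concentration)^n.
Step 2: Rate has units mol·L⁻¹·hr⁻¹; concentration term has units (mol·L⁻¹)^3.
Step 3: k = rate / (concentration)^n, so units of k = (mol·L⁻¹)^(1-3)·hr⁻¹ = (mol·L⁻¹)⁻²·hr⁻¹.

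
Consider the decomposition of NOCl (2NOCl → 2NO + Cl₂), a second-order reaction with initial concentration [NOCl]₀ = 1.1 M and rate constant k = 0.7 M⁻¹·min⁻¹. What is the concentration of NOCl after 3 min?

0.3323 M

Step 1: For a second-order reaction: 1/[NOCl] = 1/[NOCl]₀ + kt
Step 2: 1/[NOCl] = 1/1.1 + 0.7 × 3
Step 3: 1/[NOCl] = 0.9091 + 2.1 = 3.009
Step 4: [NOCl] = 1/3.009 = 0.3323 M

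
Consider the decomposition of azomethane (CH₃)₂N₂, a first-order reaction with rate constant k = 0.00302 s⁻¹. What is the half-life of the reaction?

229.5 s

Step 1: For a first-order reaction, t₁/₂ = ln(2)/k
Step 2: t₁/₂ = ln(2)/0.00302
Step 3: t₁/₂ = 0.6931/0.00302 = 229.5 s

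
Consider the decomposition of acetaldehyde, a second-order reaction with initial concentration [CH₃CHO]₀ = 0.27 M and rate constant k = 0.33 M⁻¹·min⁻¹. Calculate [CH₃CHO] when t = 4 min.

0.1991 M

Step 1: For a second-order reaction: 1/[CH₃CHO] = 1/[CH₃CHO]₀ + kt
Step 2: 1/[CH₃CHO] = 1/0.27 + 0.33 × 4
Step 3: 1/[CH₃CHO] = 3.704 + 1.32 = 5.024
Step 4: [CH₃CHO] = 1/5.024 = 0.1991 M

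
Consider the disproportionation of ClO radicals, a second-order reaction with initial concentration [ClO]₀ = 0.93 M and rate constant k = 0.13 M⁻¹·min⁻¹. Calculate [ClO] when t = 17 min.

0.3044 M

Step 1: For a second-order reaction: 1/[ClO] = 1/[ClO]₀ + kt
Step 2: 1/[ClO] = 1/0.93 + 0.13 × 17
Step 3: 1/[ClO] = 1.075 + 2.21 = 3.285
Step 4: [ClO] = 1/3.285 = 0.3044 M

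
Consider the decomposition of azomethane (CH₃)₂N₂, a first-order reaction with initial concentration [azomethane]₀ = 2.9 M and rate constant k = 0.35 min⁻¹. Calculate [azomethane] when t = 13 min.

0.03064 M

Step 1: For a first-order reaction: [azomethane] = [azomethane]₀ × e^(-kt)
Step 2: [azomethane] = 2.9 × e^(-0.35 × 13)
Step 3: [azomethane] = 2.9 × e^(-4.55)
Step 4: [azomethane] = 2.9 × 0.0105672 = 0.03064 M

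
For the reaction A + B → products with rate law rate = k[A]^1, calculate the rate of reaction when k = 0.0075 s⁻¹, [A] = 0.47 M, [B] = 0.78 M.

0.003525 M/s

Step 1: The rate law is rate = k[A]^1
Step 2: Note that the rate does not depend on [B] (zero order in B).
Step 3: rate = 0.0075 × (0.47)^1 = 0.003525 M/s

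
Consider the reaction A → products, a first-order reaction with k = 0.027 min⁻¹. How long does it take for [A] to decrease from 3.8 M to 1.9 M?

25.67 min

Step 1: For first-order: t = ln([A]₀/[A])/k
Step 2: t = ln(3.8/1.9)/0.027
Step 3: t = ln(2)/0.027
Step 4: t = 0.6931/0.027 = 25.67 min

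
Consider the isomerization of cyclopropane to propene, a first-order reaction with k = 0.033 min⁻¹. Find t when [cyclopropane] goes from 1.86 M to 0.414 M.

45.53 min

Step 1: For first-order: t = ln([cyclopropane]₀/[cyclopropane])/k
Step 2: t = ln(1.86/0.414)/0.033
Step 3: t = ln(4.493)/0.033
Step 4: t = 1.502/0.033 = 45.53 min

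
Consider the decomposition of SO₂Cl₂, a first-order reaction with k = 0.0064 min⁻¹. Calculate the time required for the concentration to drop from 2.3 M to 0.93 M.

141.5 min

Step 1: For first-order: t = ln([SO₂Cl₂]₀/[SO₂Cl₂])/k
Step 2: t = ln(2.3/0.93)/0.0064
Step 3: t = ln(2.473)/0.0064
Step 4: t = 0.9055/0.0064 = 141.5 min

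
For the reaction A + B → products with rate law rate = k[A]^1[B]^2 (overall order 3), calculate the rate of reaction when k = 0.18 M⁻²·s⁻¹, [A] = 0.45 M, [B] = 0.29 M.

0.006812 M/s

Step 1: The rate law is rate = k[A]^1[B]^2, overall order = 1+2 = 3
Step 2: Substitute values: rate = 0.18 × (0.45)^1 × (0.29)^2
Step 3: rate = 0.18 × 0.45 × 0.0841 = 0.0068121 M/s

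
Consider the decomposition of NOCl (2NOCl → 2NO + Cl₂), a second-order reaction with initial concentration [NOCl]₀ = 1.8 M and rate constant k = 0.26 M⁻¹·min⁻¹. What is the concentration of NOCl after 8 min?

0.3794 M

Step 1: For a second-order reaction: 1/[NOCl] = 1/[NOCl]₀ + kt
Step 2: 1/[NOCl] = 1/1.8 + 0.26 × 8
Step 3: 1/[NOCl] = 0.5556 + 2.08 = 2.636
Step 4: [NOCl] = 1/2.636 = 0.3794 M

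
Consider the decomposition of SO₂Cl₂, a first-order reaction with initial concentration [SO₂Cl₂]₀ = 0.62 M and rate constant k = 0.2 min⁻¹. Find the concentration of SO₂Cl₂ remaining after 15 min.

0.03087 M

Step 1: For a first-order reaction: [SO₂Cl₂] = [SO₂Cl₂]₀ × e^(-kt)
Step 2: [SO₂Cl₂] = 0.62 × e^(-0.2 × 15)
Step 3: [SO₂Cl₂] = 0.62 × e^(-3)
Step 4: [SO₂Cl₂] = 0.62 × 0.0497871 = 0.03087 M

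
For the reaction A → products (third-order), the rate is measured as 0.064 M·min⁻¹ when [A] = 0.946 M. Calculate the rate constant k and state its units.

0.0756 M⁻²·min⁻¹

Step 1: rate = k[A]^3, so k = rate / [A]^3.
Step 2: k = 0.064 / (0.946)^3 = 0.064 / 0.8466.
Step 3: k = 0.0756 M⁻²·min⁻¹.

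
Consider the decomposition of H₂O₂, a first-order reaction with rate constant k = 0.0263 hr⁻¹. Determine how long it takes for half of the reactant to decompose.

26.36 hr

Step 1: For a first-order reaction, t₁/₂ = ln(2)/k
Step 2: t₁/₂ = ln(2)/0.0263
Step 3: t₁/₂ = 0.6931/0.0263 = 26.36 hr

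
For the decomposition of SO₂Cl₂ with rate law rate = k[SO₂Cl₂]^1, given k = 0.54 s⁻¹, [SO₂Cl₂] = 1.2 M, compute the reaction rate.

0.648 M/s

Step 1: Identify the rate law: rate = k[SO₂Cl₂]^1
Step 2: Substitute values: rate = 0.54 × (1.2)^1
Step 3: Calculate: rate = 0.54 × 1.2 = 0.648 M/s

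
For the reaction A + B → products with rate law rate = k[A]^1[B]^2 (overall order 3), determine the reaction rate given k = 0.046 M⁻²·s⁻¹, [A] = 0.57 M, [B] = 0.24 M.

0.00151 M/s

Step 1: The rate law is rate = k[A]^1[B]^2, overall order = 1+2 = 3
Step 2: Substitute values: rate = 0.046 × (0.57)^1 × (0.24)^2
Step 3: rate = 0.046 × 0.57 × 0.0576 = 0.00151027 M/s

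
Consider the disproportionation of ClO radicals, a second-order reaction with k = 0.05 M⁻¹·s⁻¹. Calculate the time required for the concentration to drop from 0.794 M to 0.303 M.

40.82 s

Step 1: For second-order: t = (1/[ClO] - 1/[ClO]₀)/k
Step 2: t = (1/0.303 - 1/0.794)/0.05
Step 3: t = (3.3 - 1.259)/0.05
Step 4: t = 2.041/0.05 = 40.82 s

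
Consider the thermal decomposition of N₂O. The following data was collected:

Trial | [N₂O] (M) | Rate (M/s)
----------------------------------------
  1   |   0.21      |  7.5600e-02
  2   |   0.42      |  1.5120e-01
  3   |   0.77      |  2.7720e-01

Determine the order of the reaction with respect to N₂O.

first order (1)

Step 1: Compare trials to find order n where rate₂/rate₁ = ([N₂O]₂/[N₂O]₁)^n
Step 2: rate₂/rate₁ = 1.5120e-01/7.5600e-02 = 2
Step 3: [N₂O]₂/[N₂O]₁ = 0.42/0.21 = 2
Step 4: n = ln(2)/ln(2) = 1.00 ≈ 1
Step 5: The reaction is first order in N₂O.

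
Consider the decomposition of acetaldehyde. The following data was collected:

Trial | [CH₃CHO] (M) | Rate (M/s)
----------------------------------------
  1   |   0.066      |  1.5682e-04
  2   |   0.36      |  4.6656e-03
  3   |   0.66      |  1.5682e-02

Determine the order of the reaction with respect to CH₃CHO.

second order (2)

Step 1: Compare trials to find order n where rate₂/rate₁ = ([CH₃CHO]₂/[CH₃CHO]₁)^n
Step 2: rate₂/rate₁ = 4.6656e-03/1.5682e-04 = 29.75
Step 3: [CH₃CHO]₂/[CH₃CHO]₁ = 0.36/0.066 = 5.455
Step 4: n = ln(29.75)/ln(5.455) = 2.00 ≈ 2
Step 5: The reaction is second order in CH₃CHO.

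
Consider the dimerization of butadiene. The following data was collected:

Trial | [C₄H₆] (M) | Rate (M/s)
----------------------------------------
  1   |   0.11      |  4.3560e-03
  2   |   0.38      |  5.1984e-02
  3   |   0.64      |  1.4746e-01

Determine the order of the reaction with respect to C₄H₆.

second order (2)

Step 1: Compare trials to find order n where rate₂/rate₁ = ([C₄H₆]₂/[C₄H₆]₁)^n
Step 2: rate₂/rate₁ = 5.1984e-02/4.3560e-03 = 11.93
Step 3: [C₄H₆]₂/[C₄H₆]₁ = 0.38/0.11 = 3.455
Step 4: n = ln(11.93)/ln(3.455) = 2.00 ≈ 2
Step 5: The reaction is second order in C₄H₆.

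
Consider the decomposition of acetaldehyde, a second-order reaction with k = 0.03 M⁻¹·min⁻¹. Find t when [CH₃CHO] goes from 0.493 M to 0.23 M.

77.31 min

Step 1: For second-order: t = (1/[CH₃CHO] - 1/[CH₃CHO]₀)/k
Step 2: t = (1/0.23 - 1/0.493)/0.03
Step 3: t = (4.348 - 2.028)/0.03
Step 4: t = 2.319/0.03 = 77.31 min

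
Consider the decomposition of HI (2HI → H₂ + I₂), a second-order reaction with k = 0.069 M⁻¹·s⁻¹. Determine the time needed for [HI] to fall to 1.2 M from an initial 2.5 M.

6.28 s

Step 1: For second-order: t = (1/[HI] - 1/[HI]₀)/k
Step 2: t = (1/1.2 - 1/2.5)/0.069
Step 3: t = (0.8333 - 0.4)/0.069
Step 4: t = 0.4333/0.069 = 6.28 s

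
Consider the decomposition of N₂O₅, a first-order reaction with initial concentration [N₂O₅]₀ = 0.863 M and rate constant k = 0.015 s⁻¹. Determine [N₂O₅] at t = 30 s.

0.5503 M

Step 1: For a first-order reaction: [N₂O₅] = [N₂O₅]₀ × e^(-kt)
Step 2: [N₂O₅] = 0.863 × e^(-0.015 × 30)
Step 3: [N₂O₅] = 0.863 × e^(-0.45)
Step 4: [N₂O₅] = 0.863 × 0.637628 = 0.5503 M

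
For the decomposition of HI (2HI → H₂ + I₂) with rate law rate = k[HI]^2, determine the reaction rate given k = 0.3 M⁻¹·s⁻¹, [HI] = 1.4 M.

0.588 M/s

Step 1: Identify the rate law: rate = k[HI]^2
Step 2: Substitute values: rate = 0.3 × (1.4)^2
Step 3: Calculate: rate = 0.3 × 1.96 = 0.588 M/s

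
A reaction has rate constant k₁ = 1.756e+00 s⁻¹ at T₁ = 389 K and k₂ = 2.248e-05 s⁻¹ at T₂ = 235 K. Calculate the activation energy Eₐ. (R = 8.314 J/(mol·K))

55.6 kJ/mol

Step 1: Use the two-temperature Arrhenius form: ln(k₂/k₁) = -Eₐ/R × (1/T₂ - 1/T₁)
Step 2: ln(k₂/k₁) = ln(2.248e-05/1.756e+00) = ln(1.28018e-05) = -11.2659
Step 3: 1/T₂ - 1/T₁ = 1/235 - 1/389 = 1.684625e-03 K⁻¹
Step 4: Eₐ = -R × ln(k₂/k₁) / (1/T₂ - 1/T₁) = -8.314 × -11.2659 / 1.684625e-03
Step 5: Eₐ = 5.5600e+04 J/mol = 55.6 kJ/mol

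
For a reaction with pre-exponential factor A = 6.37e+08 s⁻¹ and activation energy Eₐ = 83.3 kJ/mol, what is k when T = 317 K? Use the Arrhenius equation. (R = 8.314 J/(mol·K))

1.20e-05 s⁻¹

Step 1: Use the Arrhenius equation: k = A × exp(-Eₐ/RT)
Step 2: Convert Eₐ to J/mol: 83.3 kJ/mol = 83300 J/mol
Step 3: Calculate the exponent: -Eₐ/(RT) = -83300/(8.314 × 317) = -31.60645
Step 4: k = 6.37e+08 × exp(-31.60645)
Step 5: k = 6.37e+08 × 1.87712e-14 = 1.1957e-05 s⁻¹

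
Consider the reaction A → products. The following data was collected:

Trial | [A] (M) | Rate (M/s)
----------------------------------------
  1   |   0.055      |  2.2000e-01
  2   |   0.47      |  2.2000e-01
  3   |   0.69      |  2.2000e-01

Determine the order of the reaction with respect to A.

zeroth order (0)

Step 1: Compare trials - when concentration changes, rate stays constant.
Step 2: rate₂/rate₁ = 2.2000e-01/2.2000e-01 = 1
Step 3: [A]₂/[A]₁ = 0.47/0.055 = 8.545
Step 4: Since rate ratio ≈ (conc ratio)^0, the reaction is zeroth order.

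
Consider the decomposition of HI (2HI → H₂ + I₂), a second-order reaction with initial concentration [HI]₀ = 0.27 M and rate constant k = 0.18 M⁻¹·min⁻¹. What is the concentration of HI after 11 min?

0.1759 M

Step 1: For a second-order reaction: 1/[HI] = 1/[HI]₀ + kt
Step 2: 1/[HI] = 1/0.27 + 0.18 × 11
Step 3: 1/[HI] = 3.704 + 1.98 = 5.684
Step 4: [HI] = 1/5.684 = 0.1759 M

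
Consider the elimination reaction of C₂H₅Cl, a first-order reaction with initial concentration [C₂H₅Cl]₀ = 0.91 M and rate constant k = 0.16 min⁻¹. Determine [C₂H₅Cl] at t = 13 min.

0.1137 M

Step 1: For a first-order reaction: [C₂H₅Cl] = [C₂H₅Cl]₀ × e^(-kt)
Step 2: [C₂H₅Cl] = 0.91 × e^(-0.16 × 13)
Step 3: [C₂H₅Cl] = 0.91 × e^(-2.08)
Step 4: [C₂H₅Cl] = 0.91 × 0.12493 = 0.1137 M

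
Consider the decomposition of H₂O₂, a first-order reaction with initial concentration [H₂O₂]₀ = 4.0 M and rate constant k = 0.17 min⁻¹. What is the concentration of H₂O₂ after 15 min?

0.3123 M

Step 1: For a first-order reaction: [H₂O₂] = [H₂O₂]₀ × e^(-kt)
Step 2: [H₂O₂] = 4.0 × e^(-0.17 × 15)
Step 3: [H₂O₂] = 4.0 × e^(-2.55)
Step 4: [H₂O₂] = 4.0 × 0.0780817 = 0.3123 M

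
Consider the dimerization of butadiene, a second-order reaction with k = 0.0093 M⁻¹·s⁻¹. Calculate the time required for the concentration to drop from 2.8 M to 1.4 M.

38.4 s

Step 1: For second-order: t = (1/[C₄H₆] - 1/[C₄H₆]₀)/k
Step 2: t = (1/1.4 - 1/2.8)/0.0093
Step 3: t = (0.7143 - 0.3571)/0.0093
Step 4: t = 0.3571/0.0093 = 38.4 s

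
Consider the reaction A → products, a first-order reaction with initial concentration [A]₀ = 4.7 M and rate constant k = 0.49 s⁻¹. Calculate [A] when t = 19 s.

0.0004254 M

Step 1: For a first-order reaction: [A] = [A]₀ × e^(-kt)
Step 2: [A] = 4.7 × e^(-0.49 × 19)
Step 3: [A] = 4.7 × e^(-9.31)
Step 4: [A] = 4.7 × 9.05145e-05 = 0.0004254 M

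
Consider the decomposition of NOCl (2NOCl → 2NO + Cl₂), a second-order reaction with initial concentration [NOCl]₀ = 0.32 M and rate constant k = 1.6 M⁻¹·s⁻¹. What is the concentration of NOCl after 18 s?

0.03132 M

Step 1: For a second-order reaction: 1/[NOCl] = 1/[NOCl]₀ + kt
Step 2: 1/[NOCl] = 1/0.32 + 1.6 × 18
Step 3: 1/[NOCl] = 3.125 + 28.8 = 31.93
Step 4: [NOCl] = 1/31.93 = 0.03132 M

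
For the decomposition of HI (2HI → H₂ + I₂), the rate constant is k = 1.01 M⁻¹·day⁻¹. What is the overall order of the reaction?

second order (2)

Step 1: The units of k for an nth-order reaction are (concentration)^(1-n)·(time)⁻¹.
Step 2: Here k has units M⁻¹·day⁻¹, so the concentration exponent is -1.
Step 3: 1 - n = -1 ⇒ n = 2. The reaction is second order.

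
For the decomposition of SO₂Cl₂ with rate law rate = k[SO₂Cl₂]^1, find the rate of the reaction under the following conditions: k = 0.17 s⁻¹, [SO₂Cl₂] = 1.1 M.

0.187 M/s

Step 1: Identify the rate law: rate = k[SO₂Cl₂]^1
Step 2: Substitute values: rate = 0.17 × (1.1)^1
Step 3: Calculate: rate = 0.17 × 1.1 = 0.187 M/s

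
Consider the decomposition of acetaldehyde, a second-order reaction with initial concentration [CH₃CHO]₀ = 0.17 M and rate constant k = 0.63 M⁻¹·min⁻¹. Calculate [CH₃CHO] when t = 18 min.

0.05806 M

Step 1: For a second-order reaction: 1/[CH₃CHO] = 1/[CH₃CHO]₀ + kt
Step 2: 1/[CH₃CHO] = 1/0.17 + 0.63 × 18
Step 3: 1/[CH₃CHO] = 5.882 + 11.34 = 17.22
Step 4: [CH₃CHO] = 1/17.22 = 0.05806 M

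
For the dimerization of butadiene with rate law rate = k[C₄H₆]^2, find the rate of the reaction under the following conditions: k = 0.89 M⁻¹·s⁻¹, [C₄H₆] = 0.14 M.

0.01744 M/s

Step 1: Identify the rate law: rate = k[C₄H₆]^2
Step 2: Substitute values: rate = 0.89 × (0.14)^2
Step 3: Calculate: rate = 0.89 × 0.0196 = 0.017444 M/s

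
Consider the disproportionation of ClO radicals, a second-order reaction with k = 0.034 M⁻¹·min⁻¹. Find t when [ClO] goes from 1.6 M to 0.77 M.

19.81 min

Step 1: For second-order: t = (1/[ClO] - 1/[ClO]₀)/k
Step 2: t = (1/0.77 - 1/1.6)/0.034
Step 3: t = (1.299 - 0.625)/0.034
Step 4: t = 0.6737/0.034 = 19.81 min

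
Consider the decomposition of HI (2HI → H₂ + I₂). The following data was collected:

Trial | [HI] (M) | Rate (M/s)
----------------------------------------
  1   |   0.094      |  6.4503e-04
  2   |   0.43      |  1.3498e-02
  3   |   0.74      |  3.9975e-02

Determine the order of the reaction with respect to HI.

second order (2)

Step 1: Compare trials to find order n where rate₂/rate₁ = ([HI]₂/[HI]₁)^n
Step 2: rate₂/rate₁ = 1.3498e-02/6.4503e-04 = 20.93
Step 3: [HI]₂/[HI]₁ = 0.43/0.094 = 4.574
Step 4: n = ln(20.93)/ln(4.574) = 2.00 ≈ 2
Step 5: The reaction is second order in HI.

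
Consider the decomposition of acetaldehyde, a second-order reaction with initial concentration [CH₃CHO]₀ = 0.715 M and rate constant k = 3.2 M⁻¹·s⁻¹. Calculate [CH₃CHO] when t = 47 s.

0.006588 M

Step 1: For a second-order reaction: 1/[CH₃CHO] = 1/[CH₃CHO]₀ + kt
Step 2: 1/[CH₃CHO] = 1/0.715 + 3.2 × 47
Step 3: 1/[CH₃CHO] = 1.399 + 150.4 = 151.8
Step 4: [CH₃CHO] = 1/151.8 = 0.006588 M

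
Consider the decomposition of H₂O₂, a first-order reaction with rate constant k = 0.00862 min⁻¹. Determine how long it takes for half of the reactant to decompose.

80.41 min

Step 1: For a first-order reaction, t₁/₂ = ln(2)/k
Step 2: t₁/₂ = ln(2)/0.00862
Step 3: t₁/₂ = 0.6931/0.00862 = 80.41 min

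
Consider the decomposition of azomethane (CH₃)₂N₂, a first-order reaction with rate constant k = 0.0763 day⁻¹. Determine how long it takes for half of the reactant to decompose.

9.084 day

Step 1: For a first-order reaction, t₁/₂ = ln(2)/k
Step 2: t₁/₂ = ln(2)/0.0763
Step 3: t₁/₂ = 0.6931/0.0763 = 9.084 day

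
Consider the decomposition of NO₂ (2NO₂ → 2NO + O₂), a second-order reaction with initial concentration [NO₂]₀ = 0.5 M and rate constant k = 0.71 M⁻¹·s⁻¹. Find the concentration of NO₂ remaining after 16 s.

0.07485 M

Step 1: For a second-order reaction: 1/[NO₂] = 1/[NO₂]₀ + kt
Step 2: 1/[NO₂] = 1/0.5 + 0.71 × 16
Step 3: 1/[NO₂] = 2 + 11.36 = 13.36
Step 4: [NO₂] = 1/13.36 = 0.07485 M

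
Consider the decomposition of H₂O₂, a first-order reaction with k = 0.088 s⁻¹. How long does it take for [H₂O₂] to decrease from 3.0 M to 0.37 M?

23.78 s

Step 1: For first-order: t = ln([H₂O₂]₀/[H₂O₂])/k
Step 2: t = ln(3.0/0.37)/0.088
Step 3: t = ln(8.108)/0.088
Step 4: t = 2.093/0.088 = 23.78 s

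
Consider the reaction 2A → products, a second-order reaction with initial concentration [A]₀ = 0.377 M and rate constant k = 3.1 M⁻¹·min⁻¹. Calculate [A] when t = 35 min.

0.008997 M

Step 1: For a second-order reaction: 1/[A] = 1/[A]₀ + kt
Step 2: 1/[A] = 1/0.377 + 3.1 × 35
Step 3: 1/[A] = 2.653 + 108.5 = 111.2
Step 4: [A] = 1/111.2 = 0.008997 M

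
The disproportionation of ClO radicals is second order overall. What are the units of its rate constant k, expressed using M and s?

M⁻¹·s⁻¹

Step 1: For overall order n, rate = k × (concentration)^n.
Step 2: Rate has units M·s⁻¹; concentration term has units M^2.
Step 3: k = rate / (concentration)^n, so units of k = M^(1-2)·s⁻¹ = M⁻¹·s⁻¹.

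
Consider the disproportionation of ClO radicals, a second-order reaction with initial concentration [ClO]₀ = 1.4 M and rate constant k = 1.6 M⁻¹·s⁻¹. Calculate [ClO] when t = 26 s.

0.02363 M

Step 1: For a second-order reaction: 1/[ClO] = 1/[ClO]₀ + kt
Step 2: 1/[ClO] = 1/1.4 + 1.6 × 26
Step 3: 1/[ClO] = 0.7143 + 41.6 = 42.31
Step 4: [ClO] = 1/42.31 = 0.02363 M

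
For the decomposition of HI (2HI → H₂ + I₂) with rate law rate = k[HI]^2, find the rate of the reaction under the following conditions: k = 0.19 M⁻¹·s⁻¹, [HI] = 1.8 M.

0.6156 M/s

Step 1: Identify the rate law: rate = k[HI]^2
Step 2: Substitute values: rate = 0.19 × (1.8)^2
Step 3: Calculate: rate = 0.19 × 3.24 = 0.6156 M/s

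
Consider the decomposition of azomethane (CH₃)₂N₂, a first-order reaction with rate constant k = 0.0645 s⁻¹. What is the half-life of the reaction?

10.75 s

Step 1: For a first-order reaction, t₁/₂ = ln(2)/k
Step 2: t₁/₂ = ln(2)/0.0645
Step 3: t₁/₂ = 0.6931/0.0645 = 10.75 s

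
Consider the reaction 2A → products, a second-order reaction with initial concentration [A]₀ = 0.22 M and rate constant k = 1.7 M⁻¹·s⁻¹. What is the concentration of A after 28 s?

0.01918 M

Step 1: For a second-order reaction: 1/[A] = 1/[A]₀ + kt
Step 2: 1/[A] = 1/0.22 + 1.7 × 28
Step 3: 1/[A] = 4.545 + 47.6 = 52.15
Step 4: [A] = 1/52.15 = 0.01918 M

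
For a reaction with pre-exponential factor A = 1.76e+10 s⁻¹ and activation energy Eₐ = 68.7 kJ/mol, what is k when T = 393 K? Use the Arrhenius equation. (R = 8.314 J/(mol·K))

1.30e+01 s⁻¹

Step 1: Use the Arrhenius equation: k = A × exp(-Eₐ/RT)
Step 2: Convert Eₐ to J/mol: 68.7 kJ/mol = 68700 J/mol
Step 3: Calculate the exponent: -Eₐ/(RT) = -68700/(8.314 × 393) = -21.02588
Step 4: k = 1.76e+10 × exp(-21.02588)
Step 5: k = 1.76e+10 × 7.38884e-10 = 1.3004e+01 s⁻¹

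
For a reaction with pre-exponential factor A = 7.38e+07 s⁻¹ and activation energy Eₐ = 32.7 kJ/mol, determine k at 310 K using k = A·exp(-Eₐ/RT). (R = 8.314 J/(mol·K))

2.28e+02 s⁻¹

Step 1: Use the Arrhenius equation: k = A × exp(-Eₐ/RT)
Step 2: Convert Eₐ to J/mol: 32.7 kJ/mol = 32700 J/mol
Step 3: Calculate the exponent: -Eₐ/(RT) = -32700/(8.314 × 310) = -12.68750
Step 4: k = 7.38e+07 × exp(-12.68750)
Step 5: k = 7.38e+07 × 3.08950e-06 = 2.2801e+02 s⁻¹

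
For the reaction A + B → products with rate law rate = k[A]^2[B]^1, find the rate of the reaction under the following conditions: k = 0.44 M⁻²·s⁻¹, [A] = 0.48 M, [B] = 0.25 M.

0.02534 M/s

Step 1: The rate law is rate = k[A]^2[B]^1
Step 2: Substitute: rate = 0.44 × (0.48)^2 × (0.25)^1
Step 3: rate = 0.44 × 0.2304 × 0.25 = 0.025344 M/s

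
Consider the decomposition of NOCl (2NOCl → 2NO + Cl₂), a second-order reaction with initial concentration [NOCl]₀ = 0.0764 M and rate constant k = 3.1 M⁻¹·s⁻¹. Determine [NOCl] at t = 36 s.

0.00802 M

Step 1: For a second-order reaction: 1/[NOCl] = 1/[NOCl]₀ + kt
Step 2: 1/[NOCl] = 1/0.0764 + 3.1 × 36
Step 3: 1/[NOCl] = 13.09 + 111.6 = 124.7
Step 4: [NOCl] = 1/124.7 = 0.00802 M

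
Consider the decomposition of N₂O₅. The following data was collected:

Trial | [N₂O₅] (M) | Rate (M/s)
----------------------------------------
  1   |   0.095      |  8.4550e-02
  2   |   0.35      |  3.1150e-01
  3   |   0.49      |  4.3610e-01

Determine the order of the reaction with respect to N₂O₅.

first order (1)

Step 1: Compare trials to find order n where rate₂/rate₁ = ([N₂O₅]₂/[N₂O₅]₁)^n
Step 2: rate₂/rate₁ = 3.1150e-01/8.4550e-02 = 3.684
Step 3: [N₂O₅]₂/[N₂O₅]₁ = 0.35/0.095 = 3.684
Step 4: n = ln(3.684)/ln(3.684) = 1.00 ≈ 1
Step 5: The reaction is first order in N₂O₅.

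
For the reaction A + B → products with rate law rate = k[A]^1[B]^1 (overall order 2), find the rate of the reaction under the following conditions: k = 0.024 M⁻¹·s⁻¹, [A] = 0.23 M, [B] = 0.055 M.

0.0003036 M/s

Step 1: The rate law is rate = k[A]^1[B]^1, overall order = 1+1 = 2
Step 2: Substitute values: rate = 0.024 × (0.23)^1 × (0.055)^1
Step 3: rate = 0.024 × 0.23 × 0.055 = 0.0003036 M/s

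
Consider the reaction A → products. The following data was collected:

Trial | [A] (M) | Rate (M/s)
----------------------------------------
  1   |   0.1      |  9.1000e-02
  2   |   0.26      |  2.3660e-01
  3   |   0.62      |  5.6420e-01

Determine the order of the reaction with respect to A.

first order (1)

Step 1: Compare trials to find order n where rate₂/rate₁ = ([A]₂/[A]₁)^n
Step 2: rate₂/rate₁ = 2.3660e-01/9.1000e-02 = 2.6
Step 3: [A]₂/[A]₁ = 0.26/0.1 = 2.6
Step 4: n = ln(2.6)/ln(2.6) = 1.00 ≈ 1
Step 5: The reaction is first order in A.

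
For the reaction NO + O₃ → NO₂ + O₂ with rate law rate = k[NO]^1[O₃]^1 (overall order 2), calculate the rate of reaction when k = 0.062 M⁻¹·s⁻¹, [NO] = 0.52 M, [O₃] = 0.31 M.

0.009994 M/s

Step 1: The rate law is rate = k[NO]^1[O₃]^1, overall order = 1+1 = 2
Step 2: Substitute values: rate = 0.062 × (0.52)^1 × (0.31)^1
Step 3: rate = 0.062 × 0.52 × 0.31 = 0.0099944 M/s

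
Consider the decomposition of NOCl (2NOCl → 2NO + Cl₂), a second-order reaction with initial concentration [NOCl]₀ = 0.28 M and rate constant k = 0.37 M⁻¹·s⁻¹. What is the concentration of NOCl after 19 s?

0.09433 M

Step 1: For a second-order reaction: 1/[NOCl] = 1/[NOCl]₀ + kt
Step 2: 1/[NOCl] = 1/0.28 + 0.37 × 19
Step 3: 1/[NOCl] = 3.571 + 7.03 = 10.6
Step 4: [NOCl] = 1/10.6 = 0.09433 M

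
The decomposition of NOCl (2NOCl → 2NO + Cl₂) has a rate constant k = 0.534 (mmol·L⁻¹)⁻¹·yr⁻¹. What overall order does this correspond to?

second order (2)

Step 1: The units of k for an nth-order reaction are (concentration)^(1-n)·(time)⁻¹.
Step 2: Here k has units (mmol·L⁻¹)⁻¹·yr⁻¹, so the concentration exponent is -1.
Step 3: 1 - n = -1 ⇒ n = 2. The reaction is second order.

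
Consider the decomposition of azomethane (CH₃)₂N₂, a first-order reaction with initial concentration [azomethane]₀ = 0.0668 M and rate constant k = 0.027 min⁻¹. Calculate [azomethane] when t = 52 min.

0.01641 M

Step 1: For a first-order reaction: [azomethane] = [azomethane]₀ × e^(-kt)
Step 2: [azomethane] = 0.0668 × e^(-0.027 × 52)
Step 3: [azomethane] = 0.0668 × e^(-1.404)
Step 4: [azomethane] = 0.0668 × 0.245613 = 0.01641 M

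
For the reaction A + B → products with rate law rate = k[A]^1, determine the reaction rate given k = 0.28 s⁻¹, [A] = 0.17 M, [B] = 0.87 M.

0.0476 M/s

Step 1: The rate law is rate = k[A]^1
Step 2: Note that the rate does not depend on [B] (zero order in B).
Step 3: rate = 0.28 × (0.17)^1 = 0.0476 M/s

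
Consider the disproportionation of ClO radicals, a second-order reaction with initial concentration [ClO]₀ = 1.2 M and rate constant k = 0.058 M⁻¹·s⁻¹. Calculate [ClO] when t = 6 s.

0.8465 M

Step 1: For a second-order reaction: 1/[ClO] = 1/[ClO]₀ + kt
Step 2: 1/[ClO] = 1/1.2 + 0.058 × 6
Step 3: 1/[ClO] = 0.8333 + 0.348 = 1.181
Step 4: [ClO] = 1/1.181 = 0.8465 M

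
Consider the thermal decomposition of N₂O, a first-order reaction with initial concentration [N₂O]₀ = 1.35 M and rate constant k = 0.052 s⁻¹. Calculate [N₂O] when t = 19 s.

0.5026 M

Step 1: For a first-order reaction: [N₂O] = [N₂O]₀ × e^(-kt)
Step 2: [N₂O] = 1.35 × e^(-0.052 × 19)
Step 3: [N₂O] = 1.35 × e^(-0.988)
Step 4: [N₂O] = 1.35 × 0.372321 = 0.5026 M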